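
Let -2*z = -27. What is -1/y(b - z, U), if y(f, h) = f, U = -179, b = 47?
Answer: -2/67 ≈ -0.029851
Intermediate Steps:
z = 27/2 (z = -½*(-27) = 27/2 ≈ 13.500)
-1/y(b - z, U) = -1/(47 - 1*27/2) = -1/(47 - 27/2) = -1/67/2 = -1*2/67 = -2/67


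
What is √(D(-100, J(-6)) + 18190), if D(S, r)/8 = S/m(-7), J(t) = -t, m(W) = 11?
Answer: √2192190/11 ≈ 134.60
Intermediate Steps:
D(S, r) = 8*S/11 (D(S, r) = 8*(S/11) = 8*S/11)
√(D(-100, J(-6)) + 18190) = √((8/11)*(-100) + 18190) = √(-800/11 + 18190) = √(199290/11) = √2192190/11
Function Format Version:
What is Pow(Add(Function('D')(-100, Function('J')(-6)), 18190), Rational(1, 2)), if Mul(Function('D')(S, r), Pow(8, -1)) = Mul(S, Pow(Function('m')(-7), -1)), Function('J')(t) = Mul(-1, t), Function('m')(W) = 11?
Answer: Mul(Rational(1, 11), Pow(2192190, Rational(1, 2))) ≈ 134.60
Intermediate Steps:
Function('D')(S, r) = Mul(Rational(8, 11), S) (Function('D')(S, r) = Mul(8, Mul(S, Pow(11, -1))) = Mul(8, Mul(S, Rational(1, 11))) = Mul(8, Mul(Rational(1, 11), S)) = Mul(Rational(8, 11), S))
Pow(Add(Function('D')(-100, Function('J')(-6)), 18190), Rational(1, 2)) = Pow(Add(Mul(Rational(8, 11), -100), 18190), Rational(1, 2)) = Pow(Add(Rational(-800, 11), 18190), Rational(1, 2)) = Pow(Rational(199290, 11), Rational(1, 2)) = Mul(Rational(1, 11), Pow(2192190, Rational(1, 2)))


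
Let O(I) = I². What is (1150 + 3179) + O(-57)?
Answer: 7578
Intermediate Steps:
(1150 + 3179) + O(-57) = (1150 + 3179) + (-57)² = 4329 + 3249 = 7578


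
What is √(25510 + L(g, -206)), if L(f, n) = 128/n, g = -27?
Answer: √270628998/103 ≈ 159.72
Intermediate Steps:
√(25510 + L(g, -206)) = √(25510 + 128/(-206)) = √(25510 + 128*(-1/206)) = √(25510 - 64/103) = √(2627466/103) = √270628998/103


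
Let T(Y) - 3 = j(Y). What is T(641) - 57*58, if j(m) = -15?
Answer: -3318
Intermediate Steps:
T(Y) = -12 (T(Y) = 3 - 15 = -12)
T(641) - 57*58 = -12 - 57*58 = -12 - 3306 = -3318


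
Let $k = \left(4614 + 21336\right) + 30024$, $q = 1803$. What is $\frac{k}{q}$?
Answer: $\frac{18658}{601} \approx 31.045$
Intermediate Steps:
$k = 55974$ ($k = 25950 + 30024 = 55974$)
$\frac{k}{q} = \frac{55974}{1803} = 55974 \cdot \frac{1}{1803} = \frac{18658}{601}$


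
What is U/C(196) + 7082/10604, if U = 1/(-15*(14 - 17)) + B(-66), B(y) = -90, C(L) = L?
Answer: 4881911/23381820 ≈ 0.20879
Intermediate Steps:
U = -4049/45 (U = 1/(-15*(14 - 17)) - 90 = 1/(-15*(-3)) - 90 = 1/45 - 90 = -4049/45 ≈ -89.978)
U/C(196) + 7082/10604 = -4049/45/196 + 7082/10604 = -4049/45*1/196 + 7082*(1/10604) = -4049/8820 + 3541/5302 = 4881911/23381820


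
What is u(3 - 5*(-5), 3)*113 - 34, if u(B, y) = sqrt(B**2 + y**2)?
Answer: -34 + 113*sqrt(793) ≈ 3148.1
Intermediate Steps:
u(3 - 5*(-5), 3)*113 - 34 = sqrt((3 - 5*(-5))**2 + 3**2)*113 - 34 = sqrt((3 + 25)**2 + 9)*113 - 34 = sqrt(28**2 + 9)*113 - 34 = sqrt(784 + 9)*113 - 34 = sqrt(793)*113 - 34 = 113*sqrt(793) - 34 = -34 + 113*sqrt(793)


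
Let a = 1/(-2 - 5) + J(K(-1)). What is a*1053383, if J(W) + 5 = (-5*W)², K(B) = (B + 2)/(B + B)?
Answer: 32654873/28 ≈ 1.1662e+6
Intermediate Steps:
K(B) = (2 + B)/(2*B) (K(B) = (2 + B)/((2*B)) = (2 + B)*(1/(2*B)) = (2 + B)/(2*B))
J(W) = -5 + 25*W² (J(W) = -5 + (-5*W)² = -5 + 25*W²)
a = 31/28 (a = 1/(-2 - 5) + (-5 + 25*((½)*(2 - 1)/(-1))²) = 1/(-7) + (-5 + 25*((½)*(-1)*1)²) = -⅐ + (-5 + 25*(-½)²) = -⅐ + (-5 + 25*(¼)) = -⅐ + (-5 + 25/4) = -⅐ + 5/4 = 31/28 ≈ 1.1071)
a*1053383 = (31/28)*1053383 = 32654873/28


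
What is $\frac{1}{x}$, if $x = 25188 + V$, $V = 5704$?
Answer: $\frac{1}{30892} \approx 3.2371 \cdot 10^{-5}$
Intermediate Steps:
$x = 30892$ ($x = 25188 + 5704 = 30892$)
$\frac{1}{x} = \frac{1}{30892}$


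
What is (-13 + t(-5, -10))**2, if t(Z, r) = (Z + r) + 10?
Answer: 324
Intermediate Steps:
t(Z, r) = 10 + Z + r
(-13 + t(-5, -10))**2 = (-13 + (10 - 5 - 10))**2 = (-13 - 5)**2 = (-18)**2 = 324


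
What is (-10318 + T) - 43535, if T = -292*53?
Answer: -69329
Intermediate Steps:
T = -15476
(-10318 + T) - 43535 = (-10318 - 15476) - 43535 = -25794 - 43535 = -69329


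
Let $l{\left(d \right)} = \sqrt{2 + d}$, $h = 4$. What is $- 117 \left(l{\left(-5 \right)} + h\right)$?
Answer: $-468 - 117 i \sqrt{3} \approx -468.0 - 202.65 i$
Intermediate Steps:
$- 117 \left(l{\left(-5 \right)} + h\right) = - 117 \left(\sqrt{2 - 5} + 4\right) = - 117 \left(\sqrt{-3} + 4\right) = - 117 \left(i \sqrt{3} + 4\right) = - 117 \left(4 + i \sqrt{3}\right) = -468 - 117 i \sqrt{3}$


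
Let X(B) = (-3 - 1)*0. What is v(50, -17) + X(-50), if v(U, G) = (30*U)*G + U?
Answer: -25450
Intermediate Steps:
X(B) = 0 (X(B) = -4*0 = 0)
v(U, G) = U + 30*G*U (v(U, G) = 30*G*U + U = U + 30*G*U)
v(50, -17) + X(-50) = 50*(1 + 30*(-17)) + 0 = 50*(1 - 510) + 0 = 50*(-509) + 0 = -25450 + 0 = -25450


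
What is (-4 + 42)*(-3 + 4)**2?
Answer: 38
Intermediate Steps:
(-4 + 42)*(-3 + 4)**2 = 38*1**2 = 38*1 = 38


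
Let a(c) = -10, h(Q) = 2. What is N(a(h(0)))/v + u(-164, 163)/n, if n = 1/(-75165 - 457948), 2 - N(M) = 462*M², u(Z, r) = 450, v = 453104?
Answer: -54350017392299/226552 ≈ -2.3990e+8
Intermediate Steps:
N(M) = 2 - 462*M²
n = -1/533113 (n = 1/(-533113) = -1/533113 ≈ -1.8758e-6)
N(a(h(0)))/v + u(-164, 163)/n = (2 - 462*(-10)²)/453104 + 450/(-1/533113) = (2 - 462*100)*(1/453104) + 450*(-533113) = (2 - 46200)*(1/453104) - 239900850 = -46198*1/453104 - 239900850 = -23099/226552 - 239900850 = -54350017392299/226552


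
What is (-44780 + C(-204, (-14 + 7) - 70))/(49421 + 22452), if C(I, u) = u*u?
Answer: -38851/71873 ≈ -0.54055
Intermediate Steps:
C(I, u) = u²
(-44780 + C(-204, (-14 + 7) - 70))/(49421 + 22452) = (-44780 + ((-14 + 7) - 70)²)/(49421 + 22452) = (-44780 + (-7 - 70)²)/71873 = (-44780 + (-77)²)*(1/71873) = (-44780 + 5929)*(1/71873) = -38851*1/71873 = -38851/71873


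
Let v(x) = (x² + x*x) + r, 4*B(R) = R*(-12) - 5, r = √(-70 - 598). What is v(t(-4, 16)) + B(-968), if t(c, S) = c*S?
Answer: 44379/4 + 2*I*√167 ≈ 11095.0 + 25.846*I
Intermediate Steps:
r = 2*I*√167 (r = √(-668) = 2*I*√167 ≈ 25.846*I)
t(c, S) = S*c
B(R) = -5/4 - 3*R (B(R) = (R*(-12) - 5)/4 = (-12*R - 5)/4 = (-5 - 12*R)/4 = -5/4 - 3*R)
v(x) = 2*x² + 2*I*√167 (v(x) = (x² + x*x) + 2*I*√167 = (x² + x²) + 2*I*√167 = 2*x² + 2*I*√167)
v(t(-4, 16)) + B(-968) = (2*(16*(-4))² + 2*I*√167) + (-5/4 - 3*(-968)) = (2*(-64)² + 2*I*√167) + (-5/4 + 2904) = (2*4096 + 2*I*√167) + 11611/4 = (8192 + 2*I*√167) + 11611/4 = 44379/4 + 2*I*√167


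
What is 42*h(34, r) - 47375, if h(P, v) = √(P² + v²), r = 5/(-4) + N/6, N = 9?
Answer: -47375 + 21*√18497/2 ≈ -45947.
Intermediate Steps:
r = ¼ (r = 5/(-4) + 9/6 = 5*(-¼) + 9*(⅙) = -5/4 + 3/2 = ¼ ≈ 0.25000)
42*h(34, r) - 47375 = 42*√(34² + (¼)²) - 47375 = 42*√(1156 + 1/16) - 47375 = 42*√(18497/16) - 47375 = 42*(√18497/4) - 47375 = 21*√18497/2 - 47375 = -47375 + 21*√18497/2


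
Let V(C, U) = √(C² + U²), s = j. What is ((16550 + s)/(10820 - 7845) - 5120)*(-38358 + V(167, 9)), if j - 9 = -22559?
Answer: 23379968160/119 - 609520*√27970/119 ≈ 1.9561e+8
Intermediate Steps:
j = -22550 (j = 9 - 22559 = -22550)
s = -22550
((16550 + s)/(10820 - 7845) - 5120)*(-38358 + V(167, 9)) = ((16550 - 22550)/(10820 - 7845) - 5120)*(-38358 + √(167² + 9²)) = (-6000/2975 - 5120)*(-38358 + √(27889 + 81)) = (-6000*1/2975 - 5120)*(-38358 + √27970) = (-240/119 - 5120)*(-38358 + √27970) = -609520*(-38358 + √27970)/119 = 23379968160/119 - 609520*√27970/119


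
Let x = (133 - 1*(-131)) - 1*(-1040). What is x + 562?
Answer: 1866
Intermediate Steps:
x = 1304 (x = (133 + 131) + 1040 = 264 + 1040 = 1304)
x + 562 = 1304 + 562 = 1866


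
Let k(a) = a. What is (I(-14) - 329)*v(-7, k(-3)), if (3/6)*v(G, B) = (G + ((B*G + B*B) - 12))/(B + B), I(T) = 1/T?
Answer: 50677/42 ≈ 1206.6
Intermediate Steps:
I(T) = 1/T
v(G, B) = (-12 + G + B² + B*G)/B (v(G, B) = 2*((G + ((B*G + B*B) - 12))/(B + B)) = 2*((G + ((B*G + B²) - 12))/((2*B))) = 2*((G + ((B² + B*G) - 12))*(1/(2*B))) = 2*((G + (-12 + B² + B*G))*(1/(2*B))) = 2*((-12 + G + B² + B*G)*(1/(2*B))) = 2*((-12 + G + B² + B*G)/(2*B)) = (-12 + G + B² + B*G)/B)
(I(-14) - 329)*v(-7, k(-3)) = (1/(-14) - 329)*((-12 - 7 - 3*(-3 - 7))/(-3)) = (-1/14 - 329)*(-(-12 - 7 - 3*(-10))/3) = -(-4607)*(-12 - 7 + 30)/42 = -(-4607)*11/42 = -4607/14*(-11/3) = 50677/42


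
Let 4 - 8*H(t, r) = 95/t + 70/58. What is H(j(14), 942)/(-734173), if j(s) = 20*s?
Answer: -3985/9538375616 ≈ -4.1779e-7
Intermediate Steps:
H(t, r) = 81/232 - 95/(8*t) (H(t, r) = ½ - (95/t + 70/58)/8 = ½ - (95/t + 70*(1/58))/8 = ½ - (95/t + 35/29)/8 = ½ - (35/29 + 95/t)/8 = ½ + (-35/232 - 95/(8*t)) = 81/232 - 95/(8*t))
H(j(14), 942)/(-734173) = ((-2755 + 81*(20*14))/(232*((20*14))))/(-734173) = ((1/232)*(-2755 + 81*280)/280)*(-1/734173) = ((1/232)*(1/280)*(-2755 + 22680))*(-1/734173) = ((1/232)*(1/280)*19925)*(-1/734173) = (3985/12992)*(-1/734173) = -3985/9538375616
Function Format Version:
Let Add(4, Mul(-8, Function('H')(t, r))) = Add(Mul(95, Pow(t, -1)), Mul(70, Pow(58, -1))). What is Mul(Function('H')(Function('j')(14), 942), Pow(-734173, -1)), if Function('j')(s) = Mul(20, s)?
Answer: Rational(-3985, 9538375616) ≈ -4.1779e-7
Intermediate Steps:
Function('H')(t, r) = Add(Rational(81, 232), Mul(Rational(-95, 8), Pow(t, -1))) (Function('H')(t, r) = Add(Rational(1, 2), Mul(Rational(-1, 8), Add(Mul(95, Pow(t, -1)), Mul(70, Pow(58, -1))))) = Add(Rational(1, 2), Mul(Rational(-1, 8), Add(Mul(95, Pow(t, -1)), Mul(70, Rational(1, 58))))) = Add(Rational(1, 2), Mul(Rational(-1, 8), Add(Mul(95, Pow(t, -1)), Rational(35, 29)))) = Add(Rational(1, 2), Mul(Rational(-1, 8), Add(Rational(35, 29), Mul(95, Pow(t, -1))))) = Add(Rational(1, 2), Add(Rational(-35, 232), Mul(Rational(-95, 8), Pow(t, -1)))) = Add(Rational(81, 232), Mul(Rational(-95, 8), Pow(t, -1))))
Mul(Function('H')(Function('j')(14), 942), Pow(-734173, -1)) = Mul(Mul(Rational(1, 232), Pow(Mul(20, 14), -1), Add(-2755, Mul(81, Mul(20, 14)))), Pow(-734173, -1)) = Mul(Mul(Rational(1, 232), Pow(280, -1), Add(-2755, Mul(81, 280))), Rational(-1, 734173)) = Mul(Mul(Rational(1, 232), Rational(1, 280), Add(-2755, 22680)), Rational(-1, 734173)) = Mul(Mul(Rational(1, 232), Rational(1, 280), 19925), Rational(-1, 734173)) = Mul(Rational(3985, 12992), Rational(-1, 734173)) = Rational(-3985, 9538375616)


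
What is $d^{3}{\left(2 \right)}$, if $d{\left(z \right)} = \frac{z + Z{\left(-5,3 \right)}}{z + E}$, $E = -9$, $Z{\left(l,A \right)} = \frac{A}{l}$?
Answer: $- \frac{1}{125} \approx -0.008$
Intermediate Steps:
$d{\left(z \right)} = \frac{- \frac{3}{5} + z}{-9 + z}$ ($d{\left(z \right)} = \frac{z + \frac{3}{-5}}{z - 9} = \frac{z + 3 \left(- \frac{1}{5}\right)}{-9 + z} = \frac{z - \frac{3}{5}}{-9 + z} = \frac{- \frac{3}{5} + z}{-9 + z}$)
$d^{3}{\left(2 \right)} = \left(\frac{- \frac{3}{5} + 2}{-9 + 2}\right)^{3} = \left(\frac{1}{-7} \cdot \frac{7}{5}\right)^{3} = \left(\left(- \frac{1}{7}\right) \frac{7}{5}\right)^{3} = \left(- \frac{1}{5}\right)^{3} = - \frac{1}{125}$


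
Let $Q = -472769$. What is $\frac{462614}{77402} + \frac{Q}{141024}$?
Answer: $\frac{1101785023}{419828448} \approx 2.6244$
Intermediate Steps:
$\frac{462614}{77402} + \frac{Q}{141024} = \frac{462614}{77402} - \frac{472769}{141024} = 462614 \cdot \frac{1}{77402} - \frac{472769}{141024} = \frac{231307}{38701} - \frac{472769}{141024} = \frac{1101785023}{419828448}$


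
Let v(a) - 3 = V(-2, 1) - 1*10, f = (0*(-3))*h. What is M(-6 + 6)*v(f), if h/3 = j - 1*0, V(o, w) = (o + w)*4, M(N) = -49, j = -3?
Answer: 539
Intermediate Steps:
V(o, w) = 4*o + 4*w
h = -9 (h = 3*(-3 - 1*0) = 3*(-3 + 0) = 3*(-3) = -9)
f = 0 (f = (0*(-3))*(-9) = 0*(-9) = 0)
v(a) = -11 (v(a) = 3 + ((4*(-2) + 4*1) - 1*10) = 3 + ((-8 + 4) - 10) = 3 + (-4 - 10) = 3 - 14 = -11)
M(-6 + 6)*v(f) = -49*(-11) = 539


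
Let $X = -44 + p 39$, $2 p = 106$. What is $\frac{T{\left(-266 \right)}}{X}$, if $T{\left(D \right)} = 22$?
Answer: $\frac{22}{2023} \approx 0.010875$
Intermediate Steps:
$p = 53$ ($p = \frac{1}{2} \cdot 106 = 53$)
$X = 2023$ ($X = -44 + 53 \cdot 39 = -44 + 2067 = 2023$)
$\frac{T{\left(-266 \right)}}{X} = \frac{22}{2023}$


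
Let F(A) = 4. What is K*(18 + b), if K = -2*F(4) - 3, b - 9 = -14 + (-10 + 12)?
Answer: -165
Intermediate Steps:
b = -3 (b = 9 + (-14 + (-10 + 12)) = 9 + (-14 + 2) = 9 - 12 = -3)
K = -11 (K = -2*4 - 3 = -8 - 3 = -11)
K*(18 + b) = -11*(18 - 3) = -11*15 = -165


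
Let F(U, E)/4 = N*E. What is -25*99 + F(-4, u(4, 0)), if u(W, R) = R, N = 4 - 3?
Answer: -2475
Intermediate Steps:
N = 1
F(U, E) = 4*E (F(U, E) = 4*(1*E) = 4*E)
-25*99 + F(-4, u(4, 0)) = -25*99 + 4*0 = -2475 + 0 = -2475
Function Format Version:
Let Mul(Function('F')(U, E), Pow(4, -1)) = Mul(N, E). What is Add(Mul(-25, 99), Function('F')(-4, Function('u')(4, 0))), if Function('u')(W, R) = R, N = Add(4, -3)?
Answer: -2475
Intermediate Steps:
N = 1
Function('F')(U, E) = Mul(4, E) (Function('F')(U, E) = Mul(4, Mul(1, E)) = Mul(4, E))
Add(Mul(-25, 99), Function('F')(-4, Function('u')(4, 0))) = Add(Mul(-25, 99), Mul(4, 0)) = Add(-2475, 0) = -2475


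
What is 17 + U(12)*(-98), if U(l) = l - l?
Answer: 17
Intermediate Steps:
U(l) = 0
17 + U(12)*(-98) = 17 + 0*(-98) = 17 + 0 = 17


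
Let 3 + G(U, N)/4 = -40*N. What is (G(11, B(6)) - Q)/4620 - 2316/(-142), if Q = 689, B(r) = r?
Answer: 475639/29820 ≈ 15.950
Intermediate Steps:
G(U, N) = -12 - 160*N (G(U, N) = -12 + 4*(-40*N) = -12 - 160*N)
(G(11, B(6)) - Q)/4620 - 2316/(-142) = ((-12 - 160*6) - 1*689)/4620 - 2316/(-142) = ((-12 - 960) - 689)*(1/4620) - 2316*(-1/142) = (-972 - 689)*(1/4620) + 1158/71 = -1661*1/4620 + 1158/71 = -151/420 + 1158/71 = 475639/29820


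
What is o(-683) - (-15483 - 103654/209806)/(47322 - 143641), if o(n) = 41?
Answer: 412645969361/10104152057 ≈ 40.839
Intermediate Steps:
o(-683) - (-15483 - 103654/209806)/(47322 - 143641) = 41 - (-15483 - 103654/209806)/(47322 - 143641) = 41 - (-15483 - 103654*1/209806)/(-96319) = 41 - (-15483 - 51827/104903)*(-1)/96319 = 41 - (-1624264976)*(-1)/(104903*96319) = 41 - 1*1624264976/10104152057 = 41 - 1624264976/10104152057 = 412645969361/10104152057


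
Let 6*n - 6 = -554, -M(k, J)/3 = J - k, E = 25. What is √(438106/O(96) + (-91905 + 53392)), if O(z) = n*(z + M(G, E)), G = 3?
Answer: I*√72585152310/1370 ≈ 196.65*I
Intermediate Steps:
M(k, J) = -3*J + 3*k (M(k, J) = -3*(J - k) = -3*J + 3*k)
n = -274/3 (n = 1 + (⅙)*(-554) = 1 - 277/3 = -274/3 ≈ -91.333)
O(z) = 6028 - 274*z/3 (O(z) = -274*(z + (-3*25 + 3*3))/3 = -274*(z + (-75 + 9))/3 = -274*(z - 66)/3 = -274*(-66 + z)/3 = 6028 - 274*z/3)
√(438106/O(96) + (-91905 + 53392)) = √(438106/(6028 - 274/3*96) + (-91905 + 53392)) = √(438106/(6028 - 8768) - 38513) = √(438106/(-2740) - 38513) = √(438106*(-1/2740) - 38513) = √(-219053/1370 - 38513) = √(-52981863/1370) = I*√72585152310/1370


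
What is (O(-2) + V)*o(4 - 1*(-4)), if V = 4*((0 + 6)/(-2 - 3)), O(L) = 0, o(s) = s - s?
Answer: 0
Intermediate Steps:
o(s) = 0
V = -24/5 (V = 4*(6/(-5)) = 4*(6*(-⅕)) = 4*(-6/5) = -24/5 ≈ -4.8000)
(O(-2) + V)*o(4 - 1*(-4)) = (0 - 24/5)*0 = -24/5*0 = 0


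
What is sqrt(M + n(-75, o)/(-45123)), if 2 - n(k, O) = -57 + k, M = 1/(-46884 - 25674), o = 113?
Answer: I*sqrt(2336213494870)/27983202 ≈ 0.054621*I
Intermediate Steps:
M = -1/72558 (M = 1/(-72558) = -1/72558 ≈ -1.3782e-5)
n(k, O) = 59 - k (n(k, O) = 2 - (-57 + k) = 2 + (57 - k) = 59 - k)
sqrt(M + n(-75, o)/(-45123)) = sqrt(-1/72558 + (59 - 1*(-75))/(-45123)) = sqrt(-1/72558 + (59 + 75)*(-1/45123)) = sqrt(-1/72558 + 134*(-1/45123)) = sqrt(-1/72558 - 134/45123) = sqrt(-3255965/1091344878) = I*sqrt(2336213494870)/27983202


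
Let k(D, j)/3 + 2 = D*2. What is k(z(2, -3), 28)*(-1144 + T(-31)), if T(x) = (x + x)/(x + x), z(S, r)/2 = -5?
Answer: 75438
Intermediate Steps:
z(S, r) = -10 (z(S, r) = 2*(-5) = -10)
k(D, j) = -6 + 6*D (k(D, j) = -6 + 3*(D*2) = -6 + 3*(2*D) = -6 + 6*D)
T(x) = 1 (T(x) = (2*x)/((2*x)) = (2*x)*(1/(2*x)) = 1)
k(z(2, -3), 28)*(-1144 + T(-31)) = (-6 + 6*(-10))*(-1144 + 1) = (-6 - 60)*(-1143) = -66*(-1143) = 75438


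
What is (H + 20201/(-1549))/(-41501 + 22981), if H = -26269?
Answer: 20355441/14343740 ≈ 1.4191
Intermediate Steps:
(H + 20201/(-1549))/(-41501 + 22981) = (-26269 + 20201/(-1549))/(-41501 + 22981) = (-26269 + 20201*(-1/1549))/(-18520) = (-26269 - 20201/1549)*(-1/18520) = -40710882/1549*(-1/18520) = 20355441/14343740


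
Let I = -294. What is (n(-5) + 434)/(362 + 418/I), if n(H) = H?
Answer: 63063/53005 ≈ 1.1898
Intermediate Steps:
(n(-5) + 434)/(362 + 418/I) = (-5 + 434)/(362 + 418/(-294)) = 429/(362 + 418*(-1/294)) = 429/(362 - 209/147) = 429/(53005/147) = 429*(147/53005) = 63063/53005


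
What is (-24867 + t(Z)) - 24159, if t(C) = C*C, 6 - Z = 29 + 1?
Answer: -48450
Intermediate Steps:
Z = -24 (Z = 6 - (29 + 1) = 6 - 1*30 = 6 - 30 = -24)
t(C) = C**2
(-24867 + t(Z)) - 24159 = (-24867 + (-24)**2) - 24159 = (-24867 + 576) - 24159 = -24291 - 24159 = -48450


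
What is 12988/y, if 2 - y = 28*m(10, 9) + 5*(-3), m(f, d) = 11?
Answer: -12988/291 ≈ -44.632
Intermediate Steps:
y = -291 (y = 2 - (28*11 + 5*(-3)) = 2 - (308 - 15) = 2 - 1*293 = 2 - 293 = -291)
12988/y = 12988/(-291) = 12988*(-1/291) = -12988/291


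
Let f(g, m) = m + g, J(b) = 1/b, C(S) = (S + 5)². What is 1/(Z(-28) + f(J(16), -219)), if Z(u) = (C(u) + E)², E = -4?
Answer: 16/4406497 ≈ 3.6310e-6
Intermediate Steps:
C(S) = (5 + S)²
Z(u) = (-4 + (5 + u)²)² (Z(u) = ((5 + u)² - 4)² = (-4 + (5 + u)²)²)
f(g, m) = g + m
1/(Z(-28) + f(J(16), -219)) = 1/((-4 + (5 - 28)²)² + (1/16 - 219)) = 1/((-4 + (-23)²)² + (1/16 - 219)) = 1/((-4 + 529)² - 3503/16) = 1/(525² - 3503/16) = 1/(275625 - 3503/16) = 1/(4406497/16) = 16/4406497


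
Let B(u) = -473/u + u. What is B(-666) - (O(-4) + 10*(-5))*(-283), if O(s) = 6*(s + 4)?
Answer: -9866983/666 ≈ -14815.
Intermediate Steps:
B(u) = u - 473/u
O(s) = 24 + 6*s (O(s) = 6*(4 + s) = 24 + 6*s)
B(-666) - (O(-4) + 10*(-5))*(-283) = (-666 - 473/(-666)) - ((24 + 6*(-4)) + 10*(-5))*(-283) = (-666 - 473*(-1/666)) - ((24 - 24) - 50)*(-283) = (-666 + 473/666) - (0 - 50)*(-283) = -443083/666 - (-50)*(-283) = -443083/666 - 1*14150 = -443083/666 - 14150 = -9866983/666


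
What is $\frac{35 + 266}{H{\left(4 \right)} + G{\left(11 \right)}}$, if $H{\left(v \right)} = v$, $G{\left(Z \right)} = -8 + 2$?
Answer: $- \frac{301}{2} \approx -150.5$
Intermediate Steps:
$G{\left(Z \right)} = -6$
$\frac{35 + 266}{H{\left(4 \right)} + G{\left(11 \right)}} = \frac{35 + 266}{4 - 6} = \frac{301}{-2} = 301 \left(- \frac{1}{2}\right) = - \frac{301}{2}$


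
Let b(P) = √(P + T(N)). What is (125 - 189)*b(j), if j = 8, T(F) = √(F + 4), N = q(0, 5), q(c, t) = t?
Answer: -64*√11 ≈ -212.26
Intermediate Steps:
N = 5
T(F) = √(4 + F)
b(P) = √(3 + P) (b(P) = √(P + √(4 + 5)) = √(P + √9) = √(P + 3) = √(3 + P))
(125 - 189)*b(j) = (125 - 189)*√(3 + 8) = -64*√11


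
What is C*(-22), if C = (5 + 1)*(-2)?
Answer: 264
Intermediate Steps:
C = -12 (C = 6*(-2) = -12)
C*(-22) = -12*(-22) = 264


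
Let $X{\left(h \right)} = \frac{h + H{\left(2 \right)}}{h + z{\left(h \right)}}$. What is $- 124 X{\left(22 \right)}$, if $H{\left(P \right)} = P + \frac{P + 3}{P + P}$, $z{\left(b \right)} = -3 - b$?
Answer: $\frac{3131}{3} \approx 1043.7$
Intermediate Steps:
$H{\left(P \right)} = P + \frac{3 + P}{2 P}$
$X{\left(h \right)} = - \frac{13}{12} - \frac{h}{3}$ ($X{\left(h \right)} = \frac{h + \left(\frac{1}{2} + 2 + \frac{3}{2 \cdot 2}\right)}{h - \left(3 + h\right)} = \frac{h + \left(\frac{1}{2} + 2 + \frac{3}{2} \cdot \frac{1}{2}\right)}{-3} = \left(h + \left(\frac{1}{2} + 2 + \frac{3}{4}\right)\right) \left(- \frac{1}{3}\right) = \left(h + \frac{13}{4}\right) \left(- \frac{1}{3}\right) = \left(\frac{13}{4} + h\right) \left(- \frac{1}{3}\right) = - \frac{13}{12} - \frac{h}{3}$)
$- 124 X{\left(22 \right)} = - 124 \left(- \frac{13}{12} - \frac{22}{3}\right) = \left(-124\right) \left(- \frac{101}{12}\right) = \frac{3131}{3}$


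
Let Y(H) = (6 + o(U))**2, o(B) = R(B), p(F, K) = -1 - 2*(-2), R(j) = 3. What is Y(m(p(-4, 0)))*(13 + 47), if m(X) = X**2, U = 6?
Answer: 4860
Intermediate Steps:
p(F, K) = 3 (p(F, K) = -1 + 4 = 3)
o(B) = 3
Y(H) = 81 (Y(H) = (6 + 3)**2 = 9**2 = 81)
Y(m(p(-4, 0)))*(13 + 47) = 81*(13 + 47) = 81*60 = 4860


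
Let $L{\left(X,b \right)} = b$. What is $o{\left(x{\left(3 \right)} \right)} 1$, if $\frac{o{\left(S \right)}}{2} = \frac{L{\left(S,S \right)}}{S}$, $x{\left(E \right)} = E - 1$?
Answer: $2$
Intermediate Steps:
$x{\left(E \right)} = -1 + E$ ($x{\left(E \right)} = E - 1 = -1 + E$)
$o{\left(S \right)} = 2$ ($o{\left(S \right)} = 2 \frac{S}{S} = 2 \cdot 1 = 2$)
$o{\left(x{\left(3 \right)} \right)} 1 = 2 \cdot 1 = 2$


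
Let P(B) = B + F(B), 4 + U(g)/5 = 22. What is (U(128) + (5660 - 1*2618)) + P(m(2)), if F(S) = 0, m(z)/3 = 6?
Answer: 3150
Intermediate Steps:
U(g) = 90 (U(g) = -20 + 5*22 = -20 + 110 = 90)
m(z) = 18 (m(z) = 3*6 = 18)
P(B) = B (P(B) = B + 0 = B)
(U(128) + (5660 - 1*2618)) + P(m(2)) = (90 + (5660 - 1*2618)) + 18 = (90 + (5660 - 2618)) + 18 = (90 + 3042) + 18 = 3132 + 18 = 3150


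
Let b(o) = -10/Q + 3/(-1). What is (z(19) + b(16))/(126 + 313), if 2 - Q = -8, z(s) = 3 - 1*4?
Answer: -5/439 ≈ -0.011390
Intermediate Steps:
z(s) = -1 (z(s) = 3 - 4 = -1)
Q = 10 (Q = 2 - 1*(-8) = 2 + 8 = 10)
b(o) = -4 (b(o) = -10/10 + 3/(-1) = -10*⅒ + 3*(-1) = -1 - 3 = -4)
(z(19) + b(16))/(126 + 313) = (-1 - 4)/(126 + 313) = -5/439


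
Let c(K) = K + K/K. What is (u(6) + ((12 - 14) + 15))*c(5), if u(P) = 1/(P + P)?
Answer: 157/2 ≈ 78.500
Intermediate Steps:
c(K) = 1 + K (c(K) = K + 1 = 1 + K)
u(P) = 1/(2*P)
(u(6) + ((12 - 14) + 15))*c(5) = ((½)/6 + ((12 - 14) + 15))*(1 + 5) = ((½)*(⅙) + (-2 + 15))*6 = (1/12 + 13)*6 = (157/12)*6 = 157/2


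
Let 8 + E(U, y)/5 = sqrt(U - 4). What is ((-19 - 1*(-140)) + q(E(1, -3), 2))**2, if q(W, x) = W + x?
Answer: 6814 + 830*I*sqrt(3) ≈ 6814.0 + 1437.6*I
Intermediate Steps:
E(U, y) = -40 + 5*sqrt(-4 + U) (E(U, y) = -40 + 5*sqrt(U - 4) = -40 + 5*sqrt(-4 + U))
((-19 - 1*(-140)) + q(E(1, -3), 2))**2 = ((-19 - 1*(-140)) + ((-40 + 5*sqrt(-4 + 1)) + 2))**2 = ((-19 + 140) + ((-40 + 5*sqrt(-3)) + 2))**2 = (121 + ((-40 + 5*(I*sqrt(3))) + 2))**2 = (121 + ((-40 + 5*I*sqrt(3)) + 2))**2 = (121 + (-38 + 5*I*sqrt(3)))**2 = (83 + 5*I*sqrt(3))**2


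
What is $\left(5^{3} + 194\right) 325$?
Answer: $103675$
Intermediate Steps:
$\left(5^{3} + 194\right) 325 = \left(125 + 194\right) 325 = 319 \cdot 325 = 103675$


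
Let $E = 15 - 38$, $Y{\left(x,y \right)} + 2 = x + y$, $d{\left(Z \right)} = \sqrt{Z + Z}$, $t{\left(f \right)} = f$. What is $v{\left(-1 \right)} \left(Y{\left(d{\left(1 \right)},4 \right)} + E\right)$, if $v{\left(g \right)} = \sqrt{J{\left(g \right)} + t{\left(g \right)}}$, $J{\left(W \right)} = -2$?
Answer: $i \sqrt{3} \left(-21 + \sqrt{2}\right) \approx - 33.924 i$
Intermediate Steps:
$d{\left(Z \right)} = \sqrt{2} \sqrt{Z}$ ($d{\left(Z \right)} = \sqrt{2 Z} = \sqrt{2} \sqrt{Z}$)
$v{\left(g \right)} = \sqrt{-2 + g}$
$Y{\left(x,y \right)} = -2 + x + y$ ($Y{\left(x,y \right)} = -2 + \left(x + y\right) = -2 + x + y$)
$E = -23$
$v{\left(-1 \right)} \left(Y{\left(d{\left(1 \right)},4 \right)} + E\right) = \sqrt{-2 - 1} \left(\left(-2 + \sqrt{2} \sqrt{1} + 4\right) - 23\right) = \sqrt{-3} \left(\left(-2 + \sqrt{2} \cdot 1 + 4\right) - 23\right) = i \sqrt{3} \left(\left(-2 + \sqrt{2} + 4\right) - 23\right) = i \sqrt{3} \left(\left(2 + \sqrt{2}\right) - 23\right) = i \sqrt{3} \left(-21 + \sqrt{2}\right)$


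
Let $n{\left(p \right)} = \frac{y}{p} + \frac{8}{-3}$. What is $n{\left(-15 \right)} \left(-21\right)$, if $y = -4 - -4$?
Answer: $56$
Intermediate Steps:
$y = 0$ ($y = -4 + 4 = 0$)
$n{\left(p \right)} = - \frac{8}{3}$ ($n{\left(p \right)} = \frac{0}{p} + \frac{8}{-3} = 0 + 8 \left(- \frac{1}{3}\right) = 0 - \frac{8}{3} = - \frac{8}{3}$)
$n{\left(-15 \right)} \left(-21\right) = \left(- \frac{8}{3}\right) \left(-21\right) = 56$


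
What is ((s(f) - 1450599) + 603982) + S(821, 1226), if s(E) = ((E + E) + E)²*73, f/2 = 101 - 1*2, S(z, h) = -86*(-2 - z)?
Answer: 24981189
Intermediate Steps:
S(z, h) = 172 + 86*z
f = 198 (f = 2*(101 - 1*2) = 2*(101 - 2) = 2*99 = 198)
s(E) = 657*E² (s(E) = (2*E + E)²*73 = (3*E)²*73 = (9*E²)*73 = 657*E²)
((s(f) - 1450599) + 603982) + S(821, 1226) = ((657*198² - 1450599) + 603982) + (172 + 86*821) = ((657*39204 - 1450599) + 603982) + (172 + 70606) = ((25757028 - 1450599) + 603982) + 70778 = (24306429 + 603982) + 70778 = 24910411 + 70778 = 24981189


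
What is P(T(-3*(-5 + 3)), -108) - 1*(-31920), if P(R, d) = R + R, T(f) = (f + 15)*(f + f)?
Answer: 32424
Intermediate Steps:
T(f) = 2*f*(15 + f) (T(f) = (15 + f)*(2*f) = 2*f*(15 + f))
P(R, d) = 2*R
P(T(-3*(-5 + 3)), -108) - 1*(-31920) = 2*(2*(-3*(-5 + 3))*(15 - 3*(-5 + 3))) - 1*(-31920) = 2*(2*(-3*(-2))*(15 - 3*(-2))) + 31920 = 2*(2*6*(15 + 6)) + 31920 = 2*(2*6*21) + 31920 = 2*252 + 31920 = 504 + 31920 = 32424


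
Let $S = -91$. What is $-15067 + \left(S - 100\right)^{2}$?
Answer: $21414$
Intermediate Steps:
$-15067 + \left(S - 100\right)^{2} = -15067 + \left(-91 - 100\right)^{2} = -15067 + \left(-191\right)^{2} = -15067 + 36481 = 21414$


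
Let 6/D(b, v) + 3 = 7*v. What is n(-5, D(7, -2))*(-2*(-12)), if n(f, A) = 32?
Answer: 768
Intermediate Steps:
D(b, v) = 6/(-3 + 7*v)
n(-5, D(7, -2))*(-2*(-12)) = 32*(-2*(-12)) = 32*24 = 768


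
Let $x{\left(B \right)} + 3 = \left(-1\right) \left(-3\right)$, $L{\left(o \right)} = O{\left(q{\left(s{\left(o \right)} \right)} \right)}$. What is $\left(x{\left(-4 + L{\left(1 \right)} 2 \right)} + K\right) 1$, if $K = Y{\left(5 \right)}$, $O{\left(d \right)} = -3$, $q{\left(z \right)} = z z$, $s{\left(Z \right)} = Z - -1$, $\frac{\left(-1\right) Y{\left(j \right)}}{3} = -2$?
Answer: $6$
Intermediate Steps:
$Y{\left(j \right)} = 6$ ($Y{\left(j \right)} = \left(-3\right) \left(-2\right) = 6$)
$s{\left(Z \right)} = 1 + Z$ ($s{\left(Z \right)} = Z + 1 = 1 + Z$)
$q{\left(z \right)} = z^{2}$
$K = 6$
$L{\left(o \right)} = -3$
$x{\left(B \right)} = 0$ ($x{\left(B \right)} = -3 - -3 = -3 + 3 = 0$)
$\left(x{\left(-4 + L{\left(1 \right)} 2 \right)} + K\right) 1 = \left(0 + 6\right) 1 = 6 \cdot 1 = 6$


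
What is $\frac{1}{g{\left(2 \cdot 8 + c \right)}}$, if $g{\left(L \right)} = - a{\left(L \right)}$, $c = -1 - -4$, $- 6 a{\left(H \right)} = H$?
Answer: $\frac{6}{19} \approx 0.31579$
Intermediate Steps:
$a{\left(H \right)} = - \frac{H}{6}$
$c = 3$ ($c = -1 + 4 = 3$)
$g{\left(L \right)} = \frac{L}{6}$ ($g{\left(L \right)} = - \frac{\left(-1\right) L}{6} = \frac{L}{6}$)
$\frac{1}{g{\left(2 \cdot 8 + c \right)}} = \frac{1}{\frac{1}{6} \left(2 \cdot 8 + 3\right)} = \frac{1}{\frac{1}{6} \left(16 + 3\right)} = \frac{1}{\frac{1}{6} \cdot 19} = \frac{1}{\frac{19}{6}} = \frac{6}{19}$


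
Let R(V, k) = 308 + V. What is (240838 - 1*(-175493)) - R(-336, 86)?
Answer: 416359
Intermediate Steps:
(240838 - 1*(-175493)) - R(-336, 86) = (240838 - 1*(-175493)) - (308 - 336) = (240838 + 175493) - 1*(-28) = 416331 + 28 = 416359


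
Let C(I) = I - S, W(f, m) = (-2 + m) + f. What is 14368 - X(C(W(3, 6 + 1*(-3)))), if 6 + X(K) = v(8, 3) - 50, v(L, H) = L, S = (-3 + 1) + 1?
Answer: 14416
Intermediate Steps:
S = -1 (S = -2 + 1 = -1)
W(f, m) = -2 + f + m
C(I) = 1 + I (C(I) = I - 1*(-1) = I + 1 = 1 + I)
X(K) = -48 (X(K) = -6 + (8 - 50) = -6 - 42 = -48)
14368 - X(C(W(3, 6 + 1*(-3)))) = 14368 - 1*(-48) = 14368 + 48 = 14416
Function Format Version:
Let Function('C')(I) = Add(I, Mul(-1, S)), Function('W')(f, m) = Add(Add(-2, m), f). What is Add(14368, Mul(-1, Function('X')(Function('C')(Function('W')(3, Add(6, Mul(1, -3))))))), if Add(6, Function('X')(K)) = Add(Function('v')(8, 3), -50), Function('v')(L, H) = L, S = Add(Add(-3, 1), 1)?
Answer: 14416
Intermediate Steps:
S = -1 (S = Add(-2, 1) = -1)
Function('W')(f, m) = Add(-2, f, m)
Function('C')(I) = Add(1, I) (Function('C')(I) = Add(I, Mul(-1, -1)) = Add(I, 1) = Add(1, I))
Function('X')(K) = -48 (Function('X')(K) = Add(-6, Add(8, -50)) = Add(-6, -42) = -48)
Add(14368, Mul(-1, Function('X')(Function('C')(Function('W')(3, Add(6, Mul(1, -3))))))) = Add(14368, Mul(-1, -48)) = Add(14368, 48) = 14416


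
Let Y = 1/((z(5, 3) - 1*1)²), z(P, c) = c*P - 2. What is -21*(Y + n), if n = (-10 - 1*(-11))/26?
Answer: -595/624 ≈ -0.95353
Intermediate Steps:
z(P, c) = -2 + P*c (z(P, c) = P*c - 2 = -2 + P*c)
n = 1/26 (n = (-10 + 11)*(1/26) = 1*(1/26) = 1/26 ≈ 0.038462)
Y = 1/144 (Y = 1/(((-2 + 5*3) - 1*1)²) = 1/(((-2 + 15) - 1)²) = 1/((13 - 1)²) = 1/(12²) = 1/144 ≈ 0.0069444)
-21*(Y + n) = -21*(1/144 + 1/26) = -21*85/1872 = -595/624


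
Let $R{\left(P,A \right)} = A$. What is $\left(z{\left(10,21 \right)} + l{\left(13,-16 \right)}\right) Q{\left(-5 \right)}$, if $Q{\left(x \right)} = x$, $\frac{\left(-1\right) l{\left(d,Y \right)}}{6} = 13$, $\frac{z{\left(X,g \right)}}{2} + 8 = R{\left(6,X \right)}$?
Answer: $370$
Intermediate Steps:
$z{\left(X,g \right)} = -16 + 2 X$
$l{\left(d,Y \right)} = -78$ ($l{\left(d,Y \right)} = \left(-6\right) 13 = -78$)
$\left(z{\left(10,21 \right)} + l{\left(13,-16 \right)}\right) Q{\left(-5 \right)} = \left(\left(-16 + 2 \cdot 10\right) - 78\right) \left(-5\right) = \left(\left(-16 + 20\right) - 78\right) \left(-5\right) = \left(4 - 78\right) \left(-5\right) = \left(-74\right) \left(-5\right) = 370$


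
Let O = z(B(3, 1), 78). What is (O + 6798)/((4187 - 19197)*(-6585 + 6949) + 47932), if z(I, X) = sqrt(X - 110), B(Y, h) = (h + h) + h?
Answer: -1133/902618 - I*sqrt(2)/1353927 ≈ -0.0012552 - 1.0445e-6*I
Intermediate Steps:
B(Y, h) = 3*h (B(Y, h) = 2*h + h = 3*h)
z(I, X) = sqrt(-110 + X)
O = 4*I*sqrt(2) (O = sqrt(-110 + 78) = sqrt(-32) = 4*I*sqrt(2) ≈ 5.6569*I)
(O + 6798)/((4187 - 19197)*(-6585 + 6949) + 47932) = (4*I*sqrt(2) + 6798)/((4187 - 19197)*(-6585 + 6949) + 47932) = (6798 + 4*I*sqrt(2))/(-15010*364 + 47932) = (6798 + 4*I*sqrt(2))/(-5463640 + 47932) = (6798 + 4*I*sqrt(2))/(-5415708) = (6798 + 4*I*sqrt(2))*(-1/5415708) = -1133/902618 - I*sqrt(2)/1353927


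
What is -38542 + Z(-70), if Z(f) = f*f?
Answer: -33642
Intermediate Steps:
Z(f) = f²
-38542 + Z(-70) = -38542 + (-70)² = -38542 + 4900 = -33642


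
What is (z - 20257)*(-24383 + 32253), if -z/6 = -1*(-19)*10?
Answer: -168394390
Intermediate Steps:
z = -1140 (z = -6*(-1*(-19))*10 = -114*10 = -6*190 = -1140)
(z - 20257)*(-24383 + 32253) = (-1140 - 20257)*(-24383 + 32253) = -21397*7870 = -168394390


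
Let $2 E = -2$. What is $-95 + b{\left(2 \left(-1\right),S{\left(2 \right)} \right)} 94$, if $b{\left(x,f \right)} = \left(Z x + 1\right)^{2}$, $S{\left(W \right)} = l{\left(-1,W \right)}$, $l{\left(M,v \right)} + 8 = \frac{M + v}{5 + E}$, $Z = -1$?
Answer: $751$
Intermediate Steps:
$E = -1$ ($E = \frac{1}{2} \left(-2\right) = -1$)
$l{\left(M,v \right)} = -8 + \frac{M}{4} + \frac{v}{4}$ ($l{\left(M,v \right)} = -8 + \frac{M + v}{5 - 1} = -8 + \frac{M + v}{4} = -8 + \left(M + v\right) \frac{1}{4} = -8 + \left(\frac{M}{4} + \frac{v}{4}\right) = -8 + \frac{M}{4} + \frac{v}{4}$)
$S{\left(W \right)} = - \frac{33}{4} + \frac{W}{4}$ ($S{\left(W \right)} = -8 + \frac{1}{4} \left(-1\right) + \frac{W}{4} = -8 - \frac{1}{4} + \frac{W}{4} = - \frac{33}{4} + \frac{W}{4}$)
$b{\left(x,f \right)} = \left(1 - x\right)^{2}$ ($b{\left(x,f \right)} = \left(- x + 1\right)^{2} = \left(1 - x\right)^{2}$)
$-95 + b{\left(2 \left(-1\right),S{\left(2 \right)} \right)} 94 = -95 + \left(-1 + 2 \left(-1\right)\right)^{2} \cdot 94 = -95 + \left(-1 - 2\right)^{2} \cdot 94 = -95 + \left(-3\right)^{2} \cdot 94 = -95 + 9 \cdot 94 = -95 + 846 = 751$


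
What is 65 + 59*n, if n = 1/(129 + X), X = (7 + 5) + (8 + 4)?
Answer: 10004/153 ≈ 65.386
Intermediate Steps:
X = 24 (X = 12 + 12 = 24)
n = 1/153 (n = 1/(129 + 24) = 1/153 ≈ 0.0065359)
65 + 59*n = 65 + 59*(1/153) = 65 + 59/153 = 10004/153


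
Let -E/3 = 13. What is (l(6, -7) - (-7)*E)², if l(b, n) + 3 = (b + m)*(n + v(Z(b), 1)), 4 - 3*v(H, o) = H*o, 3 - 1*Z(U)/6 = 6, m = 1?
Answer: 674041/9 ≈ 74894.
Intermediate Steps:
E = -39 (E = -3*13 = -39)
Z(U) = -18 (Z(U) = 18 - 6*6 = 18 - 36 = -18)
v(H, o) = 4/3 - H*o/3
l(b, n) = -3 + (1 + b)*(22/3 + n) (l(b, n) = -3 + (b + 1)*(n + (4/3 - ⅓*(-18)*1)) = -3 + (1 + b)*(n + (4/3 + 6)) = -3 + (1 + b)*(n + 22/3) = -3 + (1 + b)*(22/3 + n))
(l(6, -7) - (-7)*E)² = ((13/3 - 7 + (22/3)*6 + 6*(-7)) - (-7)*(-39))² = ((13/3 - 7 + 44 - 42) - 1*273)² = (-⅔ - 273)² = (-821/3)² = 674041/9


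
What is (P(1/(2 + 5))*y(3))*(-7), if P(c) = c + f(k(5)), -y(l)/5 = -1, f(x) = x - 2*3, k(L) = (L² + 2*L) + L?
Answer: -1195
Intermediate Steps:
k(L) = L² + 3*L
f(x) = -6 + x (f(x) = x - 6 = -6 + x)
y(l) = 5 (y(l) = -5*(-1) = 5)
P(c) = 34 + c (P(c) = c + (-6 + 5*(3 + 5)) = c + (-6 + 5*8) = c + (-6 + 40) = c + 34 = 34 + c)
(P(1/(2 + 5))*y(3))*(-7) = ((34 + 1/(2 + 5))*5)*(-7) = ((34 + 1/7)*5)*(-7) = ((34 + ⅐)*5)*(-7) = ((239/7)*5)*(-7) = (1195/7)*(-7) = -1195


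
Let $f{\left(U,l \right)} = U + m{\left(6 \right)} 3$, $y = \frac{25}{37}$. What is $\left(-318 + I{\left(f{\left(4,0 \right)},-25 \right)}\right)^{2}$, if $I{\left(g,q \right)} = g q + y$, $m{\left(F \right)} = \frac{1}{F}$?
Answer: $\frac{1011685249}{5476} \approx 1.8475 \cdot 10^{5}$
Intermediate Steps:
$y = \frac{25}{37}$ ($y = 25 \cdot \frac{1}{37} = \frac{25}{37} \approx 0.67568$)
$f{\left(U,l \right)} = \frac{1}{2} + U$ ($f{\left(U,l \right)} = U + \frac{1}{6} \cdot 3 = U + \frac{1}{2} = \frac{1}{2} + U$)
$I{\left(g,q \right)} = \frac{25}{37} + g q$ ($I{\left(g,q \right)} = g q + \frac{25}{37} = \frac{25}{37} + g q$)
$\left(-318 + I{\left(f{\left(4,0 \right)},-25 \right)}\right)^{2} = \left(-318 + \left(\frac{25}{37} + \left(\frac{1}{2} + 4\right) \left(-25\right)\right)\right)^{2} = \left(-318 + \left(\frac{25}{37} + \frac{9}{2} \left(-25\right)\right)\right)^{2} = \left(-318 + \left(\frac{25}{37} - \frac{225}{2}\right)\right)^{2} = \left(-318 - \frac{8275}{74}\right)^{2} = \left(- \frac{31807}{74}\right)^{2} = \frac{1011685249}{5476}$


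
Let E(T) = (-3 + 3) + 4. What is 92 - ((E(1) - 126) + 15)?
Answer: 199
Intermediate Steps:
E(T) = 4 (E(T) = 0 + 4 = 4)
92 - ((E(1) - 126) + 15) = 92 - ((4 - 126) + 15) = 92 - (-122 + 15) = 92 - 1*(-107) = 92 + 107 = 199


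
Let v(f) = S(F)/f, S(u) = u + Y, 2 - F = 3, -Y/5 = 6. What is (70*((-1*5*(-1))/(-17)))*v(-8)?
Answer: -5425/68 ≈ -79.779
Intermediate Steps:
Y = -30 (Y = -5*6 = -30)
F = -1 (F = 2 - 1*3 = 2 - 3 = -1)
S(u) = -30 + u (S(u) = u - 30 = -30 + u)
v(f) = -31/f (v(f) = (-30 - 1)/f = -31/f)
(70*((-1*5*(-1))/(-17)))*v(-8) = (70*((-1*5*(-1))/(-17)))*(-31/(-8)) = (70*(-5*(-1)*(-1/17)))*(-31*(-1/8)) = (70*(5*(-1/17)))*(31/8) = (70*(-5/17))*(31/8) = -350/17*31/8 = -5425/68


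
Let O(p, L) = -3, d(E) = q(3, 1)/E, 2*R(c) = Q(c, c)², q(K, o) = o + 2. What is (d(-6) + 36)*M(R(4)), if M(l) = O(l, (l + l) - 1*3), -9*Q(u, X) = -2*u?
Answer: -213/2 ≈ -106.50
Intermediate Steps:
Q(u, X) = 2*u/9 (Q(u, X) = -(-2)*u/9 = 2*u/9)
q(K, o) = 2 + o
R(c) = 2*c²/81 (R(c) = (2*c/9)²/2 = (4*c²/81)/2 = 2*c²/81)
d(E) = 3/E (d(E) = (2 + 1)/E = 3/E)
M(l) = -3
(d(-6) + 36)*M(R(4)) = (3/(-6) + 36)*(-3) = (3*(-⅙) + 36)*(-3) = (-½ + 36)*(-3) = (71/2)*(-3) = -213/2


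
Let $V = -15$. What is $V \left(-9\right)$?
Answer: $135$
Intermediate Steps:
$V \left(-9\right) = \left(-15\right) \left(-9\right) = 135$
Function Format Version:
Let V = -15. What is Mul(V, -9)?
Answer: 135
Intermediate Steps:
Mul(V, -9) = Mul(-15, -9) = 135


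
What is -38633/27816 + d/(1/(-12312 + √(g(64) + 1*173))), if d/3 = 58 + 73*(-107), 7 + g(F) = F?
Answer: 7965523460695/27816 - 23259*√230 ≈ 2.8601e+8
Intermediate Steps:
g(F) = -7 + F
d = -23259 (d = 3*(58 + 73*(-107)) = 3*(58 - 7811) = 3*(-7753) = -23259)
-38633/27816 + d/(1/(-12312 + √(g(64) + 1*173))) = -38633/27816 - (-286364808 + 23259*√((-7 + 64) + 1*173)) = -38633*1/27816 - (-286364808 + 23259*√(57 + 173)) = -38633/27816 - (-286364808 + 23259*√230) = -38633/27816 - 23259*(-12312 + √230) = -38633/27816 + (286364808 - 23259*√230) = 7965523460695/27816 - 23259*√230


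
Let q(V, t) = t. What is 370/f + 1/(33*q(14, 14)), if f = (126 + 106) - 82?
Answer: 1901/770 ≈ 2.4688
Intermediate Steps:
f = 150 (f = 232 - 82 = 150)
370/f + 1/(33*q(14, 14)) = 370/150 + 1/(33*14) = 370*(1/150) + (1/33)*(1/14) = 37/15 + 1/462 = 1901/770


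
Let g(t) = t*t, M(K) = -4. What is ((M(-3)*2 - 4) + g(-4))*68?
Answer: 272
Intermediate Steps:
g(t) = t²
((M(-3)*2 - 4) + g(-4))*68 = ((-4*2 - 4) + (-4)²)*68 = ((-8 - 4) + 16)*68 = (-12 + 16)*68 = 4*68 = 272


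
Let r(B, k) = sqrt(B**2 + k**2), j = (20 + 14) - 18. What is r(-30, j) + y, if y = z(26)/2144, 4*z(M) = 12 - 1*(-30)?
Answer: 145813/4288 ≈ 34.005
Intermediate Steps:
z(M) = 21/2 (z(M) = (12 - 1*(-30))/4 = (12 + 30)/4 = (1/4)*42 = 21/2)
j = 16 (j = 34 - 18 = 16)
y = 21/4288 (y = (21/2)/2144 = (21/2)*(1/2144) = 21/4288 ≈ 0.0048974)
r(-30, j) + y = sqrt((-30)**2 + 16**2) + 21/4288 = sqrt(900 + 256) + 21/4288 = sqrt(1156) + 21/4288 = 34 + 21/4288 = 145813/4288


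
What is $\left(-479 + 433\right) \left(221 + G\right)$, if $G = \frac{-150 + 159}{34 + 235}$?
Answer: $- \frac{2735068}{269} \approx -10168.0$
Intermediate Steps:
$G = \frac{9}{269} \approx 0.033457$
$\left(-479 + 433\right) \left(221 + G\right) = \left(-479 + 433\right) \left(221 + \frac{9}{269}\right) = \left(-46\right) \frac{59458}{269} = - \frac{2735068}{269}$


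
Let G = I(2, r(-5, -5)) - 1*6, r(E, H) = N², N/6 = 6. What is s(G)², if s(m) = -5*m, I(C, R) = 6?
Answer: 0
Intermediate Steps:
N = 36 (N = 6*6 = 36)
r(E, H) = 1296 (r(E, H) = 36² = 1296)
G = 0 (G = 6 - 1*6 = 6 - 6 = 0)
s(G)² = (-5*0)² = 0² = 0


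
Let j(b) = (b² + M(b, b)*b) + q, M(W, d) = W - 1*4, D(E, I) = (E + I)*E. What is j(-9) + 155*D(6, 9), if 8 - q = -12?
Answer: 14168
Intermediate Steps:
q = 20 (q = 8 - 1*(-12) = 8 + 12 = 20)
D(E, I) = E*(E + I)
M(W, d) = -4 + W (M(W, d) = W - 4 = -4 + W)
j(b) = 20 + b² + b*(-4 + b) (j(b) = (b² + (-4 + b)*b) + 20 = (b² + b*(-4 + b)) + 20 = 20 + b² + b*(-4 + b))
j(-9) + 155*D(6, 9) = (20 + (-9)² - 9*(-4 - 9)) + 155*(6*(6 + 9)) = (20 + 81 - 9*(-13)) + 155*(6*15) = (20 + 81 + 117) + 155*90 = 218 + 13950 = 14168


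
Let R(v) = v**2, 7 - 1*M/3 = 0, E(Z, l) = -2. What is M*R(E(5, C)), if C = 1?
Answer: 84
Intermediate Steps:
M = 21 (M = 21 - 3*0 = 21 + 0 = 21)
M*R(E(5, C)) = 21*(-2)**2 = 21*4 = 84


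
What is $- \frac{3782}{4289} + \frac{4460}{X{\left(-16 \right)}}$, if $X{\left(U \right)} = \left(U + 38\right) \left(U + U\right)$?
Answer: $- \frac{5447867}{754864} \approx -7.217$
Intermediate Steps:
$X{\left(U \right)} = 2 U \left(38 + U\right)$ ($X{\left(U \right)} = \left(38 + U\right) 2 U = 2 U \left(38 + U\right)$)
$- \frac{3782}{4289} + \frac{4460}{X{\left(-16 \right)}} = - \frac{3782}{4289} + \frac{4460}{2 \left(-16\right) \left(38 - 16\right)} = \left(-3782\right) \frac{1}{4289} + \frac{4460}{2 \left(-16\right) 22} = - \frac{3782}{4289} + \frac{4460}{-704} = - \frac{3782}{4289} + 4460 \left(- \frac{1}{704}\right) = - \frac{3782}{4289} - \frac{1115}{176} = - \frac{5447867}{754864}$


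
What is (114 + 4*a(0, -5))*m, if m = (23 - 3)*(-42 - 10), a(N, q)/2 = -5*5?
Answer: 89440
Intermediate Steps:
a(N, q) = -50 (a(N, q) = 2*(-5*5) = 2*(-25) = -50)
m = -1040 (m = 20*(-52) = -1040)
(114 + 4*a(0, -5))*m = (114 + 4*(-50))*(-1040) = (114 - 200)*(-1040) = -86*(-1040) = 89440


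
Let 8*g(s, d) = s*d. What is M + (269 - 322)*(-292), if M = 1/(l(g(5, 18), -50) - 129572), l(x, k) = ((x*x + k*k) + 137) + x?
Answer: 31397012364/2028755 ≈ 15476.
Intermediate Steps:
g(s, d) = d*s/8 (g(s, d) = (s*d)/8 = (d*s)/8 = d*s/8)
l(x, k) = 137 + x + k**2 + x**2 (l(x, k) = ((x**2 + k**2) + 137) + x = ((k**2 + x**2) + 137) + x = (137 + k**2 + x**2) + x = 137 + x + k**2 + x**2)
M = -16/2028755 (M = 1/((137 + (1/8)*18*5 + (-50)**2 + ((1/8)*18*5)**2) - 129572) = 1/((137 + 45/4 + 2500 + (45/4)**2) - 129572) = 1/((137 + 45/4 + 2500 + 2025/16) - 129572) = 1/(44397/16 - 129572) = 1/(-2028755/16) = -16/2028755 ≈ -7.8866e-6)
M + (269 - 322)*(-292) = -16/2028755 + (269 - 322)*(-292) = -16/2028755 - 53*(-292) = -16/2028755 + 15476 = 31397012364/2028755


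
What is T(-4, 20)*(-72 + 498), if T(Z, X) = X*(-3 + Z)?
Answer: -59640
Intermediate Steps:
T(-4, 20)*(-72 + 498) = (20*(-3 - 4))*(-72 + 498) = (20*(-7))*426 = -140*426 = -59640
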